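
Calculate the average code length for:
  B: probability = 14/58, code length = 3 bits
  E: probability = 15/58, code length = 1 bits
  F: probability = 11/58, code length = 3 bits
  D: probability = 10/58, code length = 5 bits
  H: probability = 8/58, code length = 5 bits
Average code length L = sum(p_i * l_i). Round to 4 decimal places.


Weighted contributions p_i * l_i:
  B: (14/58) * 3 = 42/58
  E: (15/58) * 1 = 15/58
  F: (11/58) * 3 = 33/58
  D: (10/58) * 5 = 50/58
  H: (8/58) * 5 = 40/58
Sum = (42 + 15 + 33 + 50 + 40)/58 = 180/58

L = 180/58 = 3.1034 bits/symbol


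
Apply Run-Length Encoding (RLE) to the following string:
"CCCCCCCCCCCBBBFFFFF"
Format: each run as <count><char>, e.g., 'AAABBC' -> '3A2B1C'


Scanning runs left to right:
  i=0: run of 'C' x 11 -> '11C'
  i=11: run of 'B' x 3 -> '3B'
  i=14: run of 'F' x 5 -> '5F'

RLE = 11C3B5F


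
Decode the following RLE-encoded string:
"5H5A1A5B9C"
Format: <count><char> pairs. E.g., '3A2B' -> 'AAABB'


Expanding each <count><char> pair:
  5H -> 'HHHHH'
  5A -> 'AAAAA'
  1A -> 'A'
  5B -> 'BBBBB'
  9C -> 'CCCCCCCCC'

Decoded = HHHHHAAAAAABBBBBCCCCCCCCC


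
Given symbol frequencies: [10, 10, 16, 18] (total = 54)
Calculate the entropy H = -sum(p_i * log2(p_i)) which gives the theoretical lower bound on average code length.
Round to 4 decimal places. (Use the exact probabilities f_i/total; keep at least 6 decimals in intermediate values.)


Per-symbol terms -p_i * log2(p_i) with p_i = f_i/54:
  p = 10/54 = 0.185185: log2(p) = -2.432959, -p*log2(p) = 0.450548
  p = 10/54 = 0.185185: log2(p) = -2.432959, -p*log2(p) = 0.450548
  p = 16/54 = 0.296296: log2(p) = -1.754888, -p*log2(p) = 0.519967
  p = 18/54 = 0.333333: log2(p) = -1.584963, -p*log2(p) = 0.528321
H = 0.450548 + 0.450548 + 0.519967 + 0.528321 = 1.949384

H = 1.9494 bits/symbol


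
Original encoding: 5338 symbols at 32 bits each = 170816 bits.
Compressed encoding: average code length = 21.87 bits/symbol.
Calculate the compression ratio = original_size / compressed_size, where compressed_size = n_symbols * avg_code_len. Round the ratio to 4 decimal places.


original_size = n_symbols * orig_bits = 5338 * 32 = 170816 bits
compressed_size = n_symbols * avg_code_len = 5338 * 21.87 = 116742.06 bits
ratio = original_size / compressed_size = 170816 / 116742.06 = 1.4632

Compression ratio = 1.4632


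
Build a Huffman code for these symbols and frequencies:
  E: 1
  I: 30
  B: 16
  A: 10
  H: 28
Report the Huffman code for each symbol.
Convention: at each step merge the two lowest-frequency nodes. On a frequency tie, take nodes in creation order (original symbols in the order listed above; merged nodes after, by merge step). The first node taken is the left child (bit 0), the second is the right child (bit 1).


Huffman tree construction:
Step 1: Merge E(1) + A(10) = 11
Step 2: Merge (E+A)(11) + B(16) = 27
Step 3: Merge ((E+A)+B)(27) + H(28) = 55
Step 4: Merge I(30) + (((E+A)+B)+H)(55) = 85
Read each symbol's code off the tree from the root (left child = 0, right child = 1).

Codes:
  E: 1000 (length 4)
  I: 0 (length 1)
  B: 101 (length 3)
  A: 1001 (length 4)
  H: 11 (length 2)
Average code length: 178/85 = 2.0941 bits/symbol


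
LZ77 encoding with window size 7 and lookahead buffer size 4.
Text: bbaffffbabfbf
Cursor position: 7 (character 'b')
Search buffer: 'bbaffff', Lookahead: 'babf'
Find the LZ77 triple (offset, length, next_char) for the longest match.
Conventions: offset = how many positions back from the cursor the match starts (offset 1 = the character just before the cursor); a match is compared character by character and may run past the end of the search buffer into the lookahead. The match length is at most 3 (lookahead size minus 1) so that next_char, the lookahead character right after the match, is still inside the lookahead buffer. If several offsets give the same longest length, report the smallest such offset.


Try each offset into the search buffer:
  offset=1 (pos 6, char 'f'): match length 0
  offset=2 (pos 5, char 'f'): match length 0
  offset=3 (pos 4, char 'f'): match length 0
  offset=4 (pos 3, char 'f'): match length 0
  offset=5 (pos 2, char 'a'): match length 0
  offset=6 (pos 1, char 'b'): match length 2
  offset=7 (pos 0, char 'b'): match length 1
Longest match has length 2 at offset 6.
next_char = character at position 7 + 2 = 9 -> 'b'

Best match: offset=6, length=2 (matching 'ba' starting at position 1)
LZ77 triple: (6, 2, 'b')


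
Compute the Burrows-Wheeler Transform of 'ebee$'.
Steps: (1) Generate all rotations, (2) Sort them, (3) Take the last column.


Rotations (sorted):
  0: $ebee -> last char: e
  1: bee$e -> last char: e
  2: e$ebe -> last char: e
  3: ebee$ -> last char: $
  4: ee$eb -> last char: b


BWT = eee$b


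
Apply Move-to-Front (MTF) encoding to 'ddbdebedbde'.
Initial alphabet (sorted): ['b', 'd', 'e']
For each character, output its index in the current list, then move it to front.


MTF encoding:
'd': index 1 in ['b', 'd', 'e'] -> ['d', 'b', 'e']
'd': index 0 in ['d', 'b', 'e'] -> ['d', 'b', 'e']
'b': index 1 in ['d', 'b', 'e'] -> ['b', 'd', 'e']
'd': index 1 in ['b', 'd', 'e'] -> ['d', 'b', 'e']
'e': index 2 in ['d', 'b', 'e'] -> ['e', 'd', 'b']
'b': index 2 in ['e', 'd', 'b'] -> ['b', 'e', 'd']
'e': index 1 in ['b', 'e', 'd'] -> ['e', 'b', 'd']
'd': index 2 in ['e', 'b', 'd'] -> ['d', 'e', 'b']
'b': index 2 in ['d', 'e', 'b'] -> ['b', 'd', 'e']
'd': index 1 in ['b', 'd', 'e'] -> ['d', 'b', 'e']
'e': index 2 in ['d', 'b', 'e'] -> ['e', 'd', 'b']


Output: [1, 0, 1, 1, 2, 2, 1, 2, 2, 1, 2]


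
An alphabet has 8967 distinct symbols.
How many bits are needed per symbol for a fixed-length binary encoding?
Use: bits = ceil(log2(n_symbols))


log2(8967) = 13.1304
Bracket: 2^13 = 8192 < 8967 <= 2^14 = 16384
So ceil(log2(8967)) = 14

bits = ceil(log2(8967)) = ceil(13.1304) = 14 bits


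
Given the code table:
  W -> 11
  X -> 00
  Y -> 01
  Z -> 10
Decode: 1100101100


Decoding:
11 -> W
00 -> X
10 -> Z
11 -> W
00 -> X


Result: WXZWX


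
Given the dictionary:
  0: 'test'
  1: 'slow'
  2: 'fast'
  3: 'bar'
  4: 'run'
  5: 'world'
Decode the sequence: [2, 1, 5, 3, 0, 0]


Look up each index in the dictionary:
  2 -> 'fast'
  1 -> 'slow'
  5 -> 'world'
  3 -> 'bar'
  0 -> 'test'
  0 -> 'test'

Decoded: "fast slow world bar test test"


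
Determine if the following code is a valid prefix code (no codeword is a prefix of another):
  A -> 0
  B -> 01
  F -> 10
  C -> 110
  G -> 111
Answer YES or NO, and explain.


Checking each pair (does one codeword prefix another?):
  A='0' vs B='01': prefix -- VIOLATION

NO -- this is NOT a valid prefix code. A (0) is a prefix of B (01).


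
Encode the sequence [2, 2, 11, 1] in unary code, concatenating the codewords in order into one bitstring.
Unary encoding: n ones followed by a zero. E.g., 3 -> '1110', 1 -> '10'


Encode each number as n ones followed by a terminating 0:
  2 -> 110 (3 bits)
  2 -> 110 (3 bits)
  11 -> 111111111110 (12 bits)
  1 -> 10 (2 bits)
Total length = 3 + 3 + 12 + 2 = 20 bits.

Unary([2, 2, 11, 1]) = 11011011111111111010 (20 bits)


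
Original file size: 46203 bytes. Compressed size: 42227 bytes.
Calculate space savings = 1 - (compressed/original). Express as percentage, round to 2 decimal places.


ratio = compressed/original = 42227/46203 = 0.913945
savings = 1 - ratio = 1 - 0.913945 = 0.086055
as a percentage: 0.086055 * 100 = 8.61%

Space savings = 1 - 42227/46203 = 8.61%


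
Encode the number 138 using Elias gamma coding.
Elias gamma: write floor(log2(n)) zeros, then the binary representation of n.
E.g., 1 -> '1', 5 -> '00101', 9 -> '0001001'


num_bits = floor(log2(138)) + 1 = 8
leading_zeros = num_bits - 1 = 7
binary(138) = 10001010

Elias gamma(138) = '0000000' + '10001010' = 000000010001010 (15 bits)


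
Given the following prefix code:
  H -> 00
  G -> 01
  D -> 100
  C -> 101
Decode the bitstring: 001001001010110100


Decoding step by step:
Bits 00 -> H
Bits 100 -> D
Bits 100 -> D
Bits 101 -> C
Bits 01 -> G
Bits 101 -> C
Bits 00 -> H


Decoded message: HDDCGCH


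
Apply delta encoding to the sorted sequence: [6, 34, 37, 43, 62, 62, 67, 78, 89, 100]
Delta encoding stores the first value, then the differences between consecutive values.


First value: 6
Deltas:
  34 - 6 = 28
  37 - 34 = 3
  43 - 37 = 6
  62 - 43 = 19
  62 - 62 = 0
  67 - 62 = 5
  78 - 67 = 11
  89 - 78 = 11
  100 - 89 = 11


Delta encoded: [6, 28, 3, 6, 19, 0, 5, 11, 11, 11]


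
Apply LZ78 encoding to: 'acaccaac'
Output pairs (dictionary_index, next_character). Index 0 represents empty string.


LZ78 encoding steps:
Dictionary: {0: ''}
Step 1: w='' (idx 0), next='a' -> output (0, 'a'), add 'a' as idx 1
Step 2: w='' (idx 0), next='c' -> output (0, 'c'), add 'c' as idx 2
Step 3: w='a' (idx 1), next='c' -> output (1, 'c'), add 'ac' as idx 3
Step 4: w='c' (idx 2), next='a' -> output (2, 'a'), add 'ca' as idx 4
Step 5: w='ac' (idx 3), end of input -> output (3, '')


Encoded: [(0, 'a'), (0, 'c'), (1, 'c'), (2, 'a'), (3, '')]


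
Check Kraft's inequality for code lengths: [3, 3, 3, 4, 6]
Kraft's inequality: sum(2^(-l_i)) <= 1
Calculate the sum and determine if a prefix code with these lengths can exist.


Sum = 2^(-3) + 2^(-3) + 2^(-3) + 2^(-4) + 2^(-6)
    = 0.125 + 0.125 + 0.125 + 0.0625 + 0.015625
    = 29/64 = 0.453125
Since 0.453125 <= 1, Kraft's inequality IS satisfied.
A prefix code with these lengths CAN exist.

Kraft sum = 0.453125. Satisfied.


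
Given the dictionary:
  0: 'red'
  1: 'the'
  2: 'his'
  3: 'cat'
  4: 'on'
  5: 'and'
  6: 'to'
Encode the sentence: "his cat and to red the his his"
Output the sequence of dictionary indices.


Look up each word in the dictionary:
  'his' -> 2
  'cat' -> 3
  'and' -> 5
  'to' -> 6
  'red' -> 0
  'the' -> 1
  'his' -> 2
  'his' -> 2

Encoded: [2, 3, 5, 6, 0, 1, 2, 2]


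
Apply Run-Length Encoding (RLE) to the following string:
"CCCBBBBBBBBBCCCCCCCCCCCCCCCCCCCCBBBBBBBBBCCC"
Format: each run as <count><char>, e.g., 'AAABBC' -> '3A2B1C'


Scanning runs left to right:
  i=0: run of 'C' x 3 -> '3C'
  i=3: run of 'B' x 9 -> '9B'
  i=12: run of 'C' x 20 -> '20C'
  i=32: run of 'B' x 9 -> '9B'
  i=41: run of 'C' x 3 -> '3C'

RLE = 3C9B20C9B3C


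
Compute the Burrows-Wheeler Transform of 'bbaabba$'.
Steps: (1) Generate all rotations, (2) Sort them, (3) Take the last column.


Rotations (sorted):
  0: $bbaabba -> last char: a
  1: a$bbaabb -> last char: b
  2: aabba$bb -> last char: b
  3: abba$bba -> last char: a
  4: ba$bbaab -> last char: b
  5: baabba$b -> last char: b
  6: bba$bbaa -> last char: a
  7: bbaabba$ -> last char: $


BWT = abbabba$


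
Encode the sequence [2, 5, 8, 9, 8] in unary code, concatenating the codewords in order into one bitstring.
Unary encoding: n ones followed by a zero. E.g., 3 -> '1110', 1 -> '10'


Encode each number as n ones followed by a terminating 0:
  2 -> 110 (3 bits)
  5 -> 111110 (6 bits)
  8 -> 111111110 (9 bits)
  9 -> 1111111110 (10 bits)
  8 -> 111111110 (9 bits)
Total length = 3 + 6 + 9 + 10 + 9 = 37 bits.

Unary([2, 5, 8, 9, 8]) = 1101111101111111101111111110111111110 (37 bits)


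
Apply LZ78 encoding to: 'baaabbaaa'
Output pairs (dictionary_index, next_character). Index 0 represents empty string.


LZ78 encoding steps:
Dictionary: {0: ''}
Step 1: w='' (idx 0), next='b' -> output (0, 'b'), add 'b' as idx 1
Step 2: w='' (idx 0), next='a' -> output (0, 'a'), add 'a' as idx 2
Step 3: w='a' (idx 2), next='a' -> output (2, 'a'), add 'aa' as idx 3
Step 4: w='b' (idx 1), next='b' -> output (1, 'b'), add 'bb' as idx 4
Step 5: w='aa' (idx 3), next='a' -> output (3, 'a'), add 'aaa' as idx 5


Encoded: [(0, 'b'), (0, 'a'), (2, 'a'), (1, 'b'), (3, 'a')]


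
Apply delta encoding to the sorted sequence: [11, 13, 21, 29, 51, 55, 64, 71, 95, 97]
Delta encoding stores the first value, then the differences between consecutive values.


First value: 11
Deltas:
  13 - 11 = 2
  21 - 13 = 8
  29 - 21 = 8
  51 - 29 = 22
  55 - 51 = 4
  64 - 55 = 9
  71 - 64 = 7
  95 - 71 = 24
  97 - 95 = 2


Delta encoded: [11, 2, 8, 8, 22, 4, 9, 7, 24, 2]


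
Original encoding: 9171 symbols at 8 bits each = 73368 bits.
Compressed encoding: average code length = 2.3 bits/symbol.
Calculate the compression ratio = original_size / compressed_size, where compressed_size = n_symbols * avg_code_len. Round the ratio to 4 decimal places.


original_size = n_symbols * orig_bits = 9171 * 8 = 73368 bits
compressed_size = n_symbols * avg_code_len = 9171 * 2.3 = 21093.3 bits
ratio = original_size / compressed_size = 73368 / 21093.3 = 3.4783

Compression ratio = 3.4783


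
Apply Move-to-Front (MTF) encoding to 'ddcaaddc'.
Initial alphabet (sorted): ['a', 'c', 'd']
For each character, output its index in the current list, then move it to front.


MTF encoding:
'd': index 2 in ['a', 'c', 'd'] -> ['d', 'a', 'c']
'd': index 0 in ['d', 'a', 'c'] -> ['d', 'a', 'c']
'c': index 2 in ['d', 'a', 'c'] -> ['c', 'd', 'a']
'a': index 2 in ['c', 'd', 'a'] -> ['a', 'c', 'd']
'a': index 0 in ['a', 'c', 'd'] -> ['a', 'c', 'd']
'd': index 2 in ['a', 'c', 'd'] -> ['d', 'a', 'c']
'd': index 0 in ['d', 'a', 'c'] -> ['d', 'a', 'c']
'c': index 2 in ['d', 'a', 'c'] -> ['c', 'd', 'a']


Output: [2, 0, 2, 2, 0, 2, 0, 2]


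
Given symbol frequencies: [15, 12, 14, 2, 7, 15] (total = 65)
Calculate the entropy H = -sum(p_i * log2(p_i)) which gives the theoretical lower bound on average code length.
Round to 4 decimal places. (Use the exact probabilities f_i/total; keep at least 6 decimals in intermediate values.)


Per-symbol terms -p_i * log2(p_i) with p_i = f_i/65:
  p = 15/65 = 0.230769: log2(p) = -2.115477, -p*log2(p) = 0.488187
  p = 12/65 = 0.184615: log2(p) = -2.437405, -p*log2(p) = 0.449983
  p = 14/65 = 0.215385: log2(p) = -2.215013, -p*log2(p) = 0.477080
  p = 2/65 = 0.030769: log2(p) = -5.022368, -p*log2(p) = 0.154534
  p = 7/65 = 0.107692: log2(p) = -3.215013, -p*log2(p) = 0.346232
  p = 15/65 = 0.230769: log2(p) = -2.115477, -p*log2(p) = 0.488187
H = 0.488187 + 0.449983 + 0.477080 + 0.154534 + 0.346232 + 0.488187 = 2.404203

H = 2.4042 bits/symbol


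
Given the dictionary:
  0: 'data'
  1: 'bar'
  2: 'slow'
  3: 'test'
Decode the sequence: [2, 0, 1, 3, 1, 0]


Look up each index in the dictionary:
  2 -> 'slow'
  0 -> 'data'
  1 -> 'bar'
  3 -> 'test'
  1 -> 'bar'
  0 -> 'data'

Decoded: "slow data bar test bar data"


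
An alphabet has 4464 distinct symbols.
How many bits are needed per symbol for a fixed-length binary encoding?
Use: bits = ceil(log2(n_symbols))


log2(4464) = 12.1241
Bracket: 2^12 = 4096 < 4464 <= 2^13 = 8192
So ceil(log2(4464)) = 13

bits = ceil(log2(4464)) = ceil(12.1241) = 13 bits


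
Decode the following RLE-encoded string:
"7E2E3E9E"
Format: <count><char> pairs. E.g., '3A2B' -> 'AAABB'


Expanding each <count><char> pair:
  7E -> 'EEEEEEE'
  2E -> 'EE'
  3E -> 'EEE'
  9E -> 'EEEEEEEEE'

Decoded = EEEEEEEEEEEEEEEEEEEEE


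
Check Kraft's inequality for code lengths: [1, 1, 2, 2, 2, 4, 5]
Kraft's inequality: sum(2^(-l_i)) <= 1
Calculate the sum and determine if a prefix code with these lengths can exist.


Sum = 2^(-1) + 2^(-1) + 2^(-2) + 2^(-2) + 2^(-2) + 2^(-4) + 2^(-5)
    = 0.5 + 0.5 + 0.25 + 0.25 + 0.25 + 0.0625 + 0.03125
    = 59/32 = 1.84375
Since 1.84375 > 1, Kraft's inequality is NOT satisfied.
A prefix code with these lengths CANNOT exist.

Kraft sum = 1.84375. Not satisfied.


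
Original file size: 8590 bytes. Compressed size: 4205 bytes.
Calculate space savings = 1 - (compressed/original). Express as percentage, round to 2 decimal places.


ratio = compressed/original = 4205/8590 = 0.489523
savings = 1 - ratio = 1 - 0.489523 = 0.510477
as a percentage: 0.510477 * 100 = 51.05%

Space savings = 1 - 4205/8590 = 51.05%


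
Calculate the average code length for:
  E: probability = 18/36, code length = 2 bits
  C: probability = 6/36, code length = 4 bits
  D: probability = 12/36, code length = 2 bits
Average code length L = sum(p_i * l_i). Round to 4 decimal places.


Weighted contributions p_i * l_i:
  E: (18/36) * 2 = 36/36
  C: (6/36) * 4 = 24/36
  D: (12/36) * 2 = 24/36
Sum = (36 + 24 + 24)/36 = 84/36

L = 84/36 = 2.3333 bits/symbol


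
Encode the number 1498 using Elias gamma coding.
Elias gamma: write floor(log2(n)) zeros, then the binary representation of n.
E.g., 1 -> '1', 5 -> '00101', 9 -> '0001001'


num_bits = floor(log2(1498)) + 1 = 11
leading_zeros = num_bits - 1 = 10
binary(1498) = 10111011010

Elias gamma(1498) = '0000000000' + '10111011010' = 000000000010111011010 (21 bits)


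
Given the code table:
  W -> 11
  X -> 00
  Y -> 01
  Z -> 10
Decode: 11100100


Decoding:
11 -> W
10 -> Z
01 -> Y
00 -> X


Result: WZYX


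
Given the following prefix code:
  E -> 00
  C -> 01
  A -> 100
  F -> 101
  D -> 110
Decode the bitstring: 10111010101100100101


Decoding step by step:
Bits 101 -> F
Bits 110 -> D
Bits 101 -> F
Bits 01 -> C
Bits 100 -> A
Bits 100 -> A
Bits 101 -> F


Decoded message: FDFCAAF


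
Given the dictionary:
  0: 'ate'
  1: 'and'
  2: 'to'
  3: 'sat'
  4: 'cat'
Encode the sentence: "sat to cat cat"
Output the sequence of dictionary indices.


Look up each word in the dictionary:
  'sat' -> 3
  'to' -> 2
  'cat' -> 4
  'cat' -> 4

Encoded: [3, 2, 4, 4]


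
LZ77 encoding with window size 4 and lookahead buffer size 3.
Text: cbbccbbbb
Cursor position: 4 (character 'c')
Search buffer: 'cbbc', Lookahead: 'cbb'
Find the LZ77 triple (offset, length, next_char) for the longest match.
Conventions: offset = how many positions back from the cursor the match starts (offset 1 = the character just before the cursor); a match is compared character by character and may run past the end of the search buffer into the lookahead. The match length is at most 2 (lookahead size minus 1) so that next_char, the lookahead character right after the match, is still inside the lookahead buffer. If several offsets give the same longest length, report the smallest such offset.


Try each offset into the search buffer:
  offset=1 (pos 3, char 'c'): match length 1
  offset=2 (pos 2, char 'b'): match length 0
  offset=3 (pos 1, char 'b'): match length 0
  offset=4 (pos 0, char 'c'): match length 2
Longest match has length 2 at offset 4.
next_char = character at position 4 + 2 = 6 -> 'b'

Best match: offset=4, length=2 (matching 'cb' starting at position 0)
LZ77 triple: (4, 2, 'b')


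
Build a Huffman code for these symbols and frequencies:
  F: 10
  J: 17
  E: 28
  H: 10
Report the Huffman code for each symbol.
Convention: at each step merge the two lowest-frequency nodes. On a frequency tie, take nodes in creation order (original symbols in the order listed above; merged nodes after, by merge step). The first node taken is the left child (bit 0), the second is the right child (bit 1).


Huffman tree construction:
Step 1: Merge F(10) + H(10) = 20
Step 2: Merge J(17) + (F+H)(20) = 37
Step 3: Merge E(28) + (J+(F+H))(37) = 65
Read each symbol's code off the tree from the root (left child = 0, right child = 1).

Codes:
  F: 110 (length 3)
  J: 10 (length 2)
  E: 0 (length 1)
  H: 111 (length 3)
Average code length: 122/65 = 1.8769 bits/symbol


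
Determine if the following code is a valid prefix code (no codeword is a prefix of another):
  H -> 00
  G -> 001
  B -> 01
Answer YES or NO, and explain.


Checking each pair (does one codeword prefix another?):
  H='00' vs G='001': prefix -- VIOLATION

NO -- this is NOT a valid prefix code. H (00) is a prefix of G (001).


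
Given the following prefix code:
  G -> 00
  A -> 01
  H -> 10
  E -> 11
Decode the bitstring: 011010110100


Decoding step by step:
Bits 01 -> A
Bits 10 -> H
Bits 10 -> H
Bits 11 -> E
Bits 01 -> A
Bits 00 -> G


Decoded message: AHHEAG


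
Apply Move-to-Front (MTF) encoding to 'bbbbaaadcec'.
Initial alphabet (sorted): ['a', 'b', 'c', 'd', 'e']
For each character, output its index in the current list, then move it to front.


MTF encoding:
'b': index 1 in ['a', 'b', 'c', 'd', 'e'] -> ['b', 'a', 'c', 'd', 'e']
'b': index 0 in ['b', 'a', 'c', 'd', 'e'] -> ['b', 'a', 'c', 'd', 'e']
'b': index 0 in ['b', 'a', 'c', 'd', 'e'] -> ['b', 'a', 'c', 'd', 'e']
'b': index 0 in ['b', 'a', 'c', 'd', 'e'] -> ['b', 'a', 'c', 'd', 'e']
'a': index 1 in ['b', 'a', 'c', 'd', 'e'] -> ['a', 'b', 'c', 'd', 'e']
'a': index 0 in ['a', 'b', 'c', 'd', 'e'] -> ['a', 'b', 'c', 'd', 'e']
'a': index 0 in ['a', 'b', 'c', 'd', 'e'] -> ['a', 'b', 'c', 'd', 'e']
'd': index 3 in ['a', 'b', 'c', 'd', 'e'] -> ['d', 'a', 'b', 'c', 'e']
'c': index 3 in ['d', 'a', 'b', 'c', 'e'] -> ['c', 'd', 'a', 'b', 'e']
'e': index 4 in ['c', 'd', 'a', 'b', 'e'] -> ['e', 'c', 'd', 'a', 'b']
'c': index 1 in ['e', 'c', 'd', 'a', 'b'] -> ['c', 'e', 'd', 'a', 'b']


Output: [1, 0, 0, 0, 1, 0, 0, 3, 3, 4, 1]


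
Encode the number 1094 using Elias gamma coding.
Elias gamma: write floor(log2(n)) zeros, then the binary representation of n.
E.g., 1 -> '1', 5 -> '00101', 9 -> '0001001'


num_bits = floor(log2(1094)) + 1 = 11
leading_zeros = num_bits - 1 = 10
binary(1094) = 10001000110

Elias gamma(1094) = '0000000000' + '10001000110' = 000000000010001000110 (21 bits)


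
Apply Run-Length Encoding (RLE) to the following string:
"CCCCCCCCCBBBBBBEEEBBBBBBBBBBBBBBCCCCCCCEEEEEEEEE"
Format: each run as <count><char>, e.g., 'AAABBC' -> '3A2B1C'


Scanning runs left to right:
  i=0: run of 'C' x 9 -> '9C'
  i=9: run of 'B' x 6 -> '6B'
  i=15: run of 'E' x 3 -> '3E'
  i=18: run of 'B' x 14 -> '14B'
  i=32: run of 'C' x 7 -> '7C'
  i=39: run of 'E' x 9 -> '9E'

RLE = 9C6B3E14B7C9E


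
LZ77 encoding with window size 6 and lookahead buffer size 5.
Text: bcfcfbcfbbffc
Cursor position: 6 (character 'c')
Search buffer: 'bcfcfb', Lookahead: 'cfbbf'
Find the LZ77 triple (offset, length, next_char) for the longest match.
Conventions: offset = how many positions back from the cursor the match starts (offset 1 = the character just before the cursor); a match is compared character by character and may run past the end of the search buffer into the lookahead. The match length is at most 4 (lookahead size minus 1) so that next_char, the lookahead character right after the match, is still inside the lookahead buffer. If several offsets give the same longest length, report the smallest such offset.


Try each offset into the search buffer:
  offset=1 (pos 5, char 'b'): match length 0
  offset=2 (pos 4, char 'f'): match length 0
  offset=3 (pos 3, char 'c'): match length 3
  offset=4 (pos 2, char 'f'): match length 0
  offset=5 (pos 1, char 'c'): match length 2
  offset=6 (pos 0, char 'b'): match length 0
Longest match has length 3 at offset 3.
next_char = character at position 6 + 3 = 9 -> 'b'

Best match: offset=3, length=3 (matching 'cfb' starting at position 3)
LZ77 triple: (3, 3, 'b')


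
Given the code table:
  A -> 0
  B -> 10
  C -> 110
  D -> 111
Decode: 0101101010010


Decoding:
0 -> A
10 -> B
110 -> C
10 -> B
10 -> B
0 -> A
10 -> B


Result: ABCBBAB


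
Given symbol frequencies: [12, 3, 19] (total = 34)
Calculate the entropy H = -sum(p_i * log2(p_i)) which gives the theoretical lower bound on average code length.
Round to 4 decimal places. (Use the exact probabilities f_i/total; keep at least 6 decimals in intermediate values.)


Per-symbol terms -p_i * log2(p_i) with p_i = f_i/34:
  p = 12/34 = 0.352941: log2(p) = -1.502500, -p*log2(p) = 0.530294
  p = 3/34 = 0.088235: log2(p) = -3.502500, -p*log2(p) = 0.309044
  p = 19/34 = 0.558824: log2(p) = -0.839535, -p*log2(p) = 0.469152
H = 0.530294 + 0.309044 + 0.469152 = 1.308490

H = 1.3085 bits/symbol


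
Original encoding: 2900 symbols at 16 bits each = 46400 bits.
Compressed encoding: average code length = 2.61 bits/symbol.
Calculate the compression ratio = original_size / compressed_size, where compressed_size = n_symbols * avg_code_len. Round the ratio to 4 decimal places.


original_size = n_symbols * orig_bits = 2900 * 16 = 46400 bits
compressed_size = n_symbols * avg_code_len = 2900 * 2.61 = 7569.0 bits
ratio = original_size / compressed_size = 46400 / 7569.0 = 6.1303

Compression ratio = 6.1303


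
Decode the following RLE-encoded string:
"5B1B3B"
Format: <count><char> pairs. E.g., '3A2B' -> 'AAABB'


Expanding each <count><char> pair:
  5B -> 'BBBBB'
  1B -> 'B'
  3B -> 'BBB'

Decoded = BBBBBBBBB


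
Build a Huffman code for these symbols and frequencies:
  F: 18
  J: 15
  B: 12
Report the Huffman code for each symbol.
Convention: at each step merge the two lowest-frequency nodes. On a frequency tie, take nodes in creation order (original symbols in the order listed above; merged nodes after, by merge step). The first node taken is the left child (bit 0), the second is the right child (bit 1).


Huffman tree construction:
Step 1: Merge B(12) + J(15) = 27
Step 2: Merge F(18) + (B+J)(27) = 45
Read each symbol's code off the tree from the root (left child = 0, right child = 1).

Codes:
  F: 0 (length 1)
  J: 11 (length 2)
  B: 10 (length 2)
Average code length: 72/45 = 1.6000 bits/symbol


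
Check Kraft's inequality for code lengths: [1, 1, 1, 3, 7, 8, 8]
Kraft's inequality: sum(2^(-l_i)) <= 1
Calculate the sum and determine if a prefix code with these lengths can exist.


Sum = 2^(-1) + 2^(-1) + 2^(-1) + 2^(-3) + 2^(-7) + 2^(-8) + 2^(-8)
    = 0.5 + 0.5 + 0.5 + 0.125 + 0.0078125 + 0.00390625 + 0.00390625
    = 420/256 = 1.640625
Since 1.640625 > 1, Kraft's inequality is NOT satisfied.
A prefix code with these lengths CANNOT exist.

Kraft sum = 1.640625. Not satisfied.


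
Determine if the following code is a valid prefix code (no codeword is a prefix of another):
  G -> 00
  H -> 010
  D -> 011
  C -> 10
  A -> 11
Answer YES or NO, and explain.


Checking each pair (does one codeword prefix another?):
  G='00' vs H='010': no prefix
  G='00' vs D='011': no prefix
  G='00' vs C='10': no prefix
  G='00' vs A='11': no prefix
  H='010' vs G='00': no prefix
  H='010' vs D='011': no prefix
  H='010' vs C='10': no prefix
  H='010' vs A='11': no prefix
  D='011' vs G='00': no prefix
  D='011' vs H='010': no prefix
  D='011' vs C='10': no prefix
  D='011' vs A='11': no prefix
  C='10' vs G='00': no prefix
  C='10' vs H='010': no prefix
  C='10' vs D='011': no prefix
  C='10' vs A='11': no prefix
  A='11' vs G='00': no prefix
  A='11' vs H='010': no prefix
  A='11' vs D='011': no prefix
  A='11' vs C='10': no prefix
No violation found over all pairs.

YES -- this is a valid prefix code. No codeword is a prefix of any other codeword.


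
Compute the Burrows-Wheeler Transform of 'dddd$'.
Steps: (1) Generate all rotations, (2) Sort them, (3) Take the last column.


Rotations (sorted):
  0: $dddd -> last char: d
  1: d$ddd -> last char: d
  2: dd$dd -> last char: d
  3: ddd$d -> last char: d
  4: dddd$ -> last char: $


BWT = dddd$


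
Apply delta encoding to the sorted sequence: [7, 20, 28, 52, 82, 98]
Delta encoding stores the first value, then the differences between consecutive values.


First value: 7
Deltas:
  20 - 7 = 13
  28 - 20 = 8
  52 - 28 = 24
  82 - 52 = 30
  98 - 82 = 16


Delta encoded: [7, 13, 8, 24, 30, 16]


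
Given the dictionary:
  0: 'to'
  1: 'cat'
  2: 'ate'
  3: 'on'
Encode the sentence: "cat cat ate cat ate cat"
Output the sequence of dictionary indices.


Look up each word in the dictionary:
  'cat' -> 1
  'cat' -> 1
  'ate' -> 2
  'cat' -> 1
  'ate' -> 2
  'cat' -> 1

Encoded: [1, 1, 2, 1, 2, 1]


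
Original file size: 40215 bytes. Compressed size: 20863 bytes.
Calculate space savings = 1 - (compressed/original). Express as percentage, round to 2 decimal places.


ratio = compressed/original = 20863/40215 = 0.518787
savings = 1 - ratio = 1 - 0.518787 = 0.481213
as a percentage: 0.481213 * 100 = 48.12%

Space savings = 1 - 20863/40215 = 48.12%


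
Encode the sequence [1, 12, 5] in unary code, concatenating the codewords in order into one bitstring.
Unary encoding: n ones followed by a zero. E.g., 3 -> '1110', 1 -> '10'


Encode each number as n ones followed by a terminating 0:
  1 -> 10 (2 bits)
  12 -> 1111111111110 (13 bits)
  5 -> 111110 (6 bits)
Total length = 2 + 13 + 6 = 21 bits.

Unary([1, 12, 5]) = 101111111111110111110 (21 bits)


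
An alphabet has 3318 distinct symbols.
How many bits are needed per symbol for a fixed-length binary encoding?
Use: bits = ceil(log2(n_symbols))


log2(3318) = 11.6961
Bracket: 2^11 = 2048 < 3318 <= 2^12 = 4096
So ceil(log2(3318)) = 12

bits = ceil(log2(3318)) = ceil(11.6961) = 12 bits


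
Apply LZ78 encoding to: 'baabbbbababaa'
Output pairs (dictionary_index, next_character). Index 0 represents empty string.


LZ78 encoding steps:
Dictionary: {0: ''}
Step 1: w='' (idx 0), next='b' -> output (0, 'b'), add 'b' as idx 1
Step 2: w='' (idx 0), next='a' -> output (0, 'a'), add 'a' as idx 2
Step 3: w='a' (idx 2), next='b' -> output (2, 'b'), add 'ab' as idx 3
Step 4: w='b' (idx 1), next='b' -> output (1, 'b'), add 'bb' as idx 4
Step 5: w='b' (idx 1), next='a' -> output (1, 'a'), add 'ba' as idx 5
Step 6: w='ba' (idx 5), next='b' -> output (5, 'b'), add 'bab' as idx 6
Step 7: w='a' (idx 2), next='a' -> output (2, 'a'), add 'aa' as idx 7


Encoded: [(0, 'b'), (0, 'a'), (2, 'b'), (1, 'b'), (1, 'a'), (5, 'b'), (2, 'a')]


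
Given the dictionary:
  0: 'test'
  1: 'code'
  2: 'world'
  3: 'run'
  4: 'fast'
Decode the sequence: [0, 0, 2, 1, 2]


Look up each index in the dictionary:
  0 -> 'test'
  0 -> 'test'
  2 -> 'world'
  1 -> 'code'
  2 -> 'world'

Decoded: "test test world code world"


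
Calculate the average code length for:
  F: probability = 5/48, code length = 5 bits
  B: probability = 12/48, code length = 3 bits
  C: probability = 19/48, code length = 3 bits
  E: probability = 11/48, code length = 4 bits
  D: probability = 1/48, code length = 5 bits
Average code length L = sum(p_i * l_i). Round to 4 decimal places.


Weighted contributions p_i * l_i:
  F: (5/48) * 5 = 25/48
  B: (12/48) * 3 = 36/48
  C: (19/48) * 3 = 57/48
  E: (11/48) * 4 = 44/48
  D: (1/48) * 5 = 5/48
Sum = (25 + 36 + 57 + 44 + 5)/48 = 167/48

L = 167/48 = 3.4792 bits/symbol


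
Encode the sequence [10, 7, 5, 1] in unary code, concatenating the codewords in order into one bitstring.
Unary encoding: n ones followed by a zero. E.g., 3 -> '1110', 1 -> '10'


Encode each number as n ones followed by a terminating 0:
  10 -> 11111111110 (11 bits)
  7 -> 11111110 (8 bits)
  5 -> 111110 (6 bits)
  1 -> 10 (2 bits)
Total length = 11 + 8 + 6 + 2 = 27 bits.

Unary([10, 7, 5, 1]) = 111111111101111111011111010 (27 bits)


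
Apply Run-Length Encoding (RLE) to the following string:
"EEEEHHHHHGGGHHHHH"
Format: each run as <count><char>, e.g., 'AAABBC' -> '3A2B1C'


Scanning runs left to right:
  i=0: run of 'E' x 4 -> '4E'
  i=4: run of 'H' x 5 -> '5H'
  i=9: run of 'G' x 3 -> '3G'
  i=12: run of 'H' x 5 -> '5H'

RLE = 4E5H3G5H


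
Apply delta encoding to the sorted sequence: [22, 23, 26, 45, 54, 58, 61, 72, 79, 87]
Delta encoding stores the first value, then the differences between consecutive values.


First value: 22
Deltas:
  23 - 22 = 1
  26 - 23 = 3
  45 - 26 = 19
  54 - 45 = 9
  58 - 54 = 4
  61 - 58 = 3
  72 - 61 = 11
  79 - 72 = 7
  87 - 79 = 8


Delta encoded: [22, 1, 3, 19, 9, 4, 3, 11, 7, 8]


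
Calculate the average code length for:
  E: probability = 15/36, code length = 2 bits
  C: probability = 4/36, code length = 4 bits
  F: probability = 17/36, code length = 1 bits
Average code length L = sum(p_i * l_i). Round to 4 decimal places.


Weighted contributions p_i * l_i:
  E: (15/36) * 2 = 30/36
  C: (4/36) * 4 = 16/36
  F: (17/36) * 1 = 17/36
Sum = (30 + 16 + 17)/36 = 63/36

L = 63/36 = 1.7500 bits/symbol


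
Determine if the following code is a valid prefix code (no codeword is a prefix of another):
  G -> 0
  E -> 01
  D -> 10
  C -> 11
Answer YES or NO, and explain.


Checking each pair (does one codeword prefix another?):
  G='0' vs E='01': prefix -- VIOLATION

NO -- this is NOT a valid prefix code. G (0) is a prefix of E (01).


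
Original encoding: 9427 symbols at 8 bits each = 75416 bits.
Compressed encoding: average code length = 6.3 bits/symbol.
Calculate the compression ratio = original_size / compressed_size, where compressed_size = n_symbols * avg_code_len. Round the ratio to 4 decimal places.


original_size = n_symbols * orig_bits = 9427 * 8 = 75416 bits
compressed_size = n_symbols * avg_code_len = 9427 * 6.3 = 59390.1 bits
ratio = original_size / compressed_size = 75416 / 59390.1 = 1.2698

Compression ratio = 1.2698


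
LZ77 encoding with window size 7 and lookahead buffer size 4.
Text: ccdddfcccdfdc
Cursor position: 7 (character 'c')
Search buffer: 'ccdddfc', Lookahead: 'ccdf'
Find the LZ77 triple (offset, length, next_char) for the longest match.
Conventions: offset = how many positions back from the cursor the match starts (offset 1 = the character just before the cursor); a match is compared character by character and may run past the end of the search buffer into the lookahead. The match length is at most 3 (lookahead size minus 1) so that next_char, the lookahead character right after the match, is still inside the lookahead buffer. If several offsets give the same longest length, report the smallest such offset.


Try each offset into the search buffer:
  offset=1 (pos 6, char 'c'): match length 2
  offset=2 (pos 5, char 'f'): match length 0
  offset=3 (pos 4, char 'd'): match length 0
  offset=4 (pos 3, char 'd'): match length 0
  offset=5 (pos 2, char 'd'): match length 0
  offset=6 (pos 1, char 'c'): match length 1
  offset=7 (pos 0, char 'c'): match length 3
Longest match has length 3 at offset 7.
next_char = character at position 7 + 3 = 10 -> 'f'

Best match: offset=7, length=3 (matching 'ccd' starting at position 0)
LZ77 triple: (7, 3, 'f')


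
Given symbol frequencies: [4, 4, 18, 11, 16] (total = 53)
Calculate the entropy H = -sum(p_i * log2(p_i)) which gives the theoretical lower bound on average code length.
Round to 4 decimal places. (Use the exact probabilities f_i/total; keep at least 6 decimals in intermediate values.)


Per-symbol terms -p_i * log2(p_i) with p_i = f_i/53:
  p = 4/53 = 0.075472: log2(p) = -3.727920, -p*log2(p) = 0.281352
  p = 4/53 = 0.075472: log2(p) = -3.727920, -p*log2(p) = 0.281352
  p = 18/53 = 0.339623: log2(p) = -1.557995, -p*log2(p) = 0.529131
  p = 11/53 = 0.207547: log2(p) = -2.268489, -p*log2(p) = 0.470818
  p = 16/53 = 0.301887: log2(p) = -1.727920, -p*log2(p) = 0.521636
H = 0.281352 + 0.281352 + 0.529131 + 0.470818 + 0.521636 = 2.084289

H = 2.0843 bits/symbol


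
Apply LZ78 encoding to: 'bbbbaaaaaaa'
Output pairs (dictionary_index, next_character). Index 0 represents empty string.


LZ78 encoding steps:
Dictionary: {0: ''}
Step 1: w='' (idx 0), next='b' -> output (0, 'b'), add 'b' as idx 1
Step 2: w='b' (idx 1), next='b' -> output (1, 'b'), add 'bb' as idx 2
Step 3: w='b' (idx 1), next='a' -> output (1, 'a'), add 'ba' as idx 3
Step 4: w='' (idx 0), next='a' -> output (0, 'a'), add 'a' as idx 4
Step 5: w='a' (idx 4), next='a' -> output (4, 'a'), add 'aa' as idx 5
Step 6: w='aa' (idx 5), next='a' -> output (5, 'a'), add 'aaa' as idx 6


Encoded: [(0, 'b'), (1, 'b'), (1, 'a'), (0, 'a'), (4, 'a'), (5, 'a')]


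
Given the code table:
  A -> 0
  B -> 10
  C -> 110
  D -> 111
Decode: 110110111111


Decoding:
110 -> C
110 -> C
111 -> D
111 -> D


Result: CCDD


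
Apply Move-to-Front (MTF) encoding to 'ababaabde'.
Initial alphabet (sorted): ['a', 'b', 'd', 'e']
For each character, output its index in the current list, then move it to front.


MTF encoding:
'a': index 0 in ['a', 'b', 'd', 'e'] -> ['a', 'b', 'd', 'e']
'b': index 1 in ['a', 'b', 'd', 'e'] -> ['b', 'a', 'd', 'e']
'a': index 1 in ['b', 'a', 'd', 'e'] -> ['a', 'b', 'd', 'e']
'b': index 1 in ['a', 'b', 'd', 'e'] -> ['b', 'a', 'd', 'e']
'a': index 1 in ['b', 'a', 'd', 'e'] -> ['a', 'b', 'd', 'e']
'a': index 0 in ['a', 'b', 'd', 'e'] -> ['a', 'b', 'd', 'e']
'b': index 1 in ['a', 'b', 'd', 'e'] -> ['b', 'a', 'd', 'e']
'd': index 2 in ['b', 'a', 'd', 'e'] -> ['d', 'b', 'a', 'e']
'e': index 3 in ['d', 'b', 'a', 'e'] -> ['e', 'd', 'b', 'a']


Output: [0, 1, 1, 1, 1, 0, 1, 2, 3]


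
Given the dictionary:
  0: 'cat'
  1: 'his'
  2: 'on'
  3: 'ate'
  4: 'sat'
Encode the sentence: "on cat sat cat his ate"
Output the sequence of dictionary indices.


Look up each word in the dictionary:
  'on' -> 2
  'cat' -> 0
  'sat' -> 4
  'cat' -> 0
  'his' -> 1
  'ate' -> 3

Encoded: [2, 0, 4, 0, 1, 3]


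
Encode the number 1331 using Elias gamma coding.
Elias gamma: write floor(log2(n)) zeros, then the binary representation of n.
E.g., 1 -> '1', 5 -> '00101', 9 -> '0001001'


num_bits = floor(log2(1331)) + 1 = 11
leading_zeros = num_bits - 1 = 10
binary(1331) = 10100110011

Elias gamma(1331) = '0000000000' + '10100110011' = 000000000010100110011 (21 bits)


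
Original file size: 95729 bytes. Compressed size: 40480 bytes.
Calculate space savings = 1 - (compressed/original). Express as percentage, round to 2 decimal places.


ratio = compressed/original = 40480/95729 = 0.42286
savings = 1 - ratio = 1 - 0.42286 = 0.57714
as a percentage: 0.57714 * 100 = 57.71%

Space savings = 1 - 40480/95729 = 57.71%


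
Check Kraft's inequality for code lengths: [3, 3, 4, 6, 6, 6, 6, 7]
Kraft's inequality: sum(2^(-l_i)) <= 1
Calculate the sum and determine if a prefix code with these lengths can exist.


Sum = 2^(-3) + 2^(-3) + 2^(-4) + 2^(-6) + 2^(-6) + 2^(-6) + 2^(-6) + 2^(-7)
    = 0.125 + 0.125 + 0.0625 + 0.015625 + 0.015625 + 0.015625 + 0.015625 + 0.0078125
    = 49/128 = 0.3828125
Since 0.3828125 <= 1, Kraft's inequality IS satisfied.
A prefix code with these lengths CAN exist.

Kraft sum = 0.3828125. Satisfied.


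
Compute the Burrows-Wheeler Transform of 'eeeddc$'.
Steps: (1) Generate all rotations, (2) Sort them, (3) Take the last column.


Rotations (sorted):
  0: $eeeddc -> last char: c
  1: c$eeedd -> last char: d
  2: dc$eeed -> last char: d
  3: ddc$eee -> last char: e
  4: eddc$ee -> last char: e
  5: eeddc$e -> last char: e
  6: eeeddc$ -> last char: $


BWT = cddeee$


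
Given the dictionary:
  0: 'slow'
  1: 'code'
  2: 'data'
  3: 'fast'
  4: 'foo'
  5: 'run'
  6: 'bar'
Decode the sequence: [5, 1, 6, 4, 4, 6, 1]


Look up each index in the dictionary:
  5 -> 'run'
  1 -> 'code'
  6 -> 'bar'
  4 -> 'foo'
  4 -> 'foo'
  6 -> 'bar'
  1 -> 'code'

Decoded: "run code bar foo foo bar code"


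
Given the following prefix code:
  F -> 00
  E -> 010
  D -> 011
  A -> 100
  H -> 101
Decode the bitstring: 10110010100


Decoding step by step:
Bits 101 -> H
Bits 100 -> A
Bits 101 -> H
Bits 00 -> F


Decoded message: HAHF


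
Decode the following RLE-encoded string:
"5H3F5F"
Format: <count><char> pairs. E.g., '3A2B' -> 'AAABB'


Expanding each <count><char> pair:
  5H -> 'HHHHH'
  3F -> 'FFF'
  5F -> 'FFFFF'

Decoded = HHHHHFFFFFFFF


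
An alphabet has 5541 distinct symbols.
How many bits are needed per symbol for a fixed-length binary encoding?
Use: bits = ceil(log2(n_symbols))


log2(5541) = 12.4359
Bracket: 2^12 = 4096 < 5541 <= 2^13 = 8192
So ceil(log2(5541)) = 13

bits = ceil(log2(5541)) = ceil(12.4359) = 13 bits


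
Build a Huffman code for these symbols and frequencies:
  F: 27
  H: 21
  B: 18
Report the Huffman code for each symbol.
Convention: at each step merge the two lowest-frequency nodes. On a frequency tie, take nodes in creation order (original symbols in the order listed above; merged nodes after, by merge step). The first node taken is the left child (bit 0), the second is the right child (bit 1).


Huffman tree construction:
Step 1: Merge B(18) + H(21) = 39
Step 2: Merge F(27) + (B+H)(39) = 66
Read each symbol's code off the tree from the root (left child = 0, right child = 1).

Codes:
  F: 0 (length 1)
  H: 11 (length 2)
  B: 10 (length 2)
Average code length: 105/66 = 1.5909 bits/symbol


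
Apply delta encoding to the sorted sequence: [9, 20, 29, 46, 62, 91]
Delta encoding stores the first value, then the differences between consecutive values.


First value: 9
Deltas:
  20 - 9 = 11
  29 - 20 = 9
  46 - 29 = 17
  62 - 46 = 16
  91 - 62 = 29


Delta encoded: [9, 11, 9, 17, 16, 29]
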